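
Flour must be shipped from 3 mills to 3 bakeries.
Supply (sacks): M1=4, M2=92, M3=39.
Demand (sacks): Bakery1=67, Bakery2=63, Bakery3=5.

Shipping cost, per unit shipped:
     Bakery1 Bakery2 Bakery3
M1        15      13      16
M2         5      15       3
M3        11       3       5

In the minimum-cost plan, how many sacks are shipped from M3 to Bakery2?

The minimum-cost plan:
  M1→Bakery2: 4 × 13 = 52
  M2→Bakery1: 67 × 5 = 335
  M2→Bakery2: 20 × 15 = 300
  M2→Bakery3: 5 × 3 = 15
  M3→Bakery2: 39 × 3 = 117
Total cost = 819.
So M3→Bakery2 carries 39 sacks.

39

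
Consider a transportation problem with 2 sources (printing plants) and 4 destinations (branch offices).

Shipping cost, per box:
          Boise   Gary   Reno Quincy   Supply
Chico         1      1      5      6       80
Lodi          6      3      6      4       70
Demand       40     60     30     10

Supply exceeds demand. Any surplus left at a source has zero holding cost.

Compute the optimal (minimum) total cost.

360

An optimal shipping plan:
  Chico->Boise: 40 × 1 = 40
  Chico->Gary: 40 × 1 = 40
  Lodi->Gary: 20 × 3 = 60
  Lodi->Reno: 30 × 6 = 180
  Lodi->Quincy: 10 × 4 = 40
Total = 40 + 40 + 60 + 180 + 40 = 360.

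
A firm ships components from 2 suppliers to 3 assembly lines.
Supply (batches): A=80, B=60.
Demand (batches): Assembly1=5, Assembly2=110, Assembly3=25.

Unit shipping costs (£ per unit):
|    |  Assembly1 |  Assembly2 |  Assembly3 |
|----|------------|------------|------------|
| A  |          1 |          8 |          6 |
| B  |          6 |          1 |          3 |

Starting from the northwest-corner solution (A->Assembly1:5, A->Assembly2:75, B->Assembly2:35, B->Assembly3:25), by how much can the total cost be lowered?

Current plan cost = 5·1 + 75·8 + 35·1 + 25·3 = £715.
Optimal plan:
  A->Assembly1: 5 batches
  A->Assembly2: 50 batches
  A->Assembly3: 25 batches
  B->Assembly2: 60 batches
Optimal cost = £615.
Saving = 715 − 615 = £100.

100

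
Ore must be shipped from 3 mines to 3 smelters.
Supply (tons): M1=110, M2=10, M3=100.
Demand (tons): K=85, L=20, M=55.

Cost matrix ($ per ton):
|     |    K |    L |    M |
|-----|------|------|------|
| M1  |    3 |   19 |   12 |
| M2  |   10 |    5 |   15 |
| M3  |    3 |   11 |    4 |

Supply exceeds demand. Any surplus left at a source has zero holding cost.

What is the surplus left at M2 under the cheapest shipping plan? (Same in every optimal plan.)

0

Minimum-cost shipments:
  M1–K: 50 tons
  M2–L: 10 tons
  M3–K: 35 tons
  M3–L: 10 tons
  M3–M: 55 tons
Total cost = $635.
M2 ships 10 of its 10, leaving 0.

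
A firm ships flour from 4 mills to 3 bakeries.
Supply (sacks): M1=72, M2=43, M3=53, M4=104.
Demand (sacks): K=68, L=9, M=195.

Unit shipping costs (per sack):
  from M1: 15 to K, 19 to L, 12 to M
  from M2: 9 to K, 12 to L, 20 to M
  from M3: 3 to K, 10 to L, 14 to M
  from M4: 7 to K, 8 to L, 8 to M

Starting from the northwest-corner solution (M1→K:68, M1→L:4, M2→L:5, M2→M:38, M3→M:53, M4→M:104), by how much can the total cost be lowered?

Current plan cost = 68·15 + 4·19 + 5·12 + 38·20 + 53·14 + 104·8 = 3490.
Optimal plan:
  M1 to M: 72 sacks
  M2 to K: 15 sacks
  M2 to L: 9 sacks
  M2 to M: 19 sacks
  M3 to K: 53 sacks
  M4 to M: 104 sacks
Optimal cost = 2478.
Saving = 3490 − 2478 = 1012.

1012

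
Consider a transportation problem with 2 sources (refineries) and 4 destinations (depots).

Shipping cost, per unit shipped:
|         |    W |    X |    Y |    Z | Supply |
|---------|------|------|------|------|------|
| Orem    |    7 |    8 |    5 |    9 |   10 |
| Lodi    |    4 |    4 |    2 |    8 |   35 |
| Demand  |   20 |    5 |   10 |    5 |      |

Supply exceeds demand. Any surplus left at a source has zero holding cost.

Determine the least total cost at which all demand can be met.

165

An optimal shipping plan:
  Orem to Z: 5 × 9 = 45
  Lodi to W: 20 × 4 = 80
  Lodi to X: 5 × 4 = 20
  Lodi to Y: 10 × 2 = 20
Total = 45 + 80 + 20 + 20 = 165.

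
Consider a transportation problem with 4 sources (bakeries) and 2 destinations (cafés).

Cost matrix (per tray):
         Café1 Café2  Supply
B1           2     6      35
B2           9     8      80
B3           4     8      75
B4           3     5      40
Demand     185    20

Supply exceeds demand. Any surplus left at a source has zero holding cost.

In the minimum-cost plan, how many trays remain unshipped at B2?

25

An optimal plan:
  B1–Café1: 35 × 2 = 70
  B2–Café1: 35 × 9 = 315
  B2–Café2: 20 × 8 = 160
  B3–Café1: 75 × 4 = 300
  B4–Café1: 40 × 3 = 120
Total cost = 965.
B2 ships 55 of its 80, leaving 25.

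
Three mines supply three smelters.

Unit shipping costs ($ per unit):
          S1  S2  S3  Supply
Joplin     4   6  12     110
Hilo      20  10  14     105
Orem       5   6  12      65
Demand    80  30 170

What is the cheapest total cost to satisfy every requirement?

A cheapest plan:
  Joplin to S1: 80 × $4 = $320
  Joplin to S3: 30 × $12 = $360
  Hilo to S3: 105 × $14 = $1470
  Orem to S2: 30 × $6 = $180
  Orem to S3: 35 × $12 = $420
Total = 320 + 360 + 1470 + 180 + 420 = $2750.

2750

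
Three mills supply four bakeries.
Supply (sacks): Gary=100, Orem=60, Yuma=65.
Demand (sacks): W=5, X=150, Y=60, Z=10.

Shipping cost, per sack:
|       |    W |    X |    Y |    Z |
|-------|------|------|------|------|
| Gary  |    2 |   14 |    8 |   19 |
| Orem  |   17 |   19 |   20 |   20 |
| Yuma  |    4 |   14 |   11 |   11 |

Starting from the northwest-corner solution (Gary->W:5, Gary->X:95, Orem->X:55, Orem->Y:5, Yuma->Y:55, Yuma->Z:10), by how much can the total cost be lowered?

Current plan cost = 5·2 + 95·14 + 55·19 + 5·20 + 55·11 + 10·11 = 3200.
Optimal plan:
  Gary–W: 5 × 2 = 10
  Gary–X: 35 × 14 = 490
  Gary–Y: 60 × 8 = 480
  Orem–X: 60 × 19 = 1140
  Yuma–X: 55 × 14 = 770
  Yuma–Z: 10 × 11 = 110
Optimal cost = 3000.
Saving = 3200 − 3000 = 200.

200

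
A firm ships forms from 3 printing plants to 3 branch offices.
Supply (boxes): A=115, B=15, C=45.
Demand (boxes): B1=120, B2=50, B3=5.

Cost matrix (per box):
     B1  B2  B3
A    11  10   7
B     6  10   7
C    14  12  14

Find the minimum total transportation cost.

1870

An optimal shipping plan:
  A->B1: 105 × 11 = 1155
  A->B2: 5 × 10 = 50
  A->B3: 5 × 7 = 35
  B->B1: 15 × 6 = 90
  C->B2: 45 × 12 = 540
Total = 1155 + 50 + 35 + 90 + 540 = 1870.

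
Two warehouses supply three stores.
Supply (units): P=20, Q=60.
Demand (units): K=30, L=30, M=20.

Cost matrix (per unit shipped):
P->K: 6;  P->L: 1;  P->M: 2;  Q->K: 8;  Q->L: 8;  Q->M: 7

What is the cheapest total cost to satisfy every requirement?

One minimum-cost allocation:
  P->L: 20 × 1 = 20
  Q->K: 30 × 8 = 240
  Q->L: 10 × 8 = 80
  Q->M: 20 × 7 = 140
Total = 20 + 240 + 80 + 140 = 480.
(Supply check: P ships 20; Q ships 60.)

480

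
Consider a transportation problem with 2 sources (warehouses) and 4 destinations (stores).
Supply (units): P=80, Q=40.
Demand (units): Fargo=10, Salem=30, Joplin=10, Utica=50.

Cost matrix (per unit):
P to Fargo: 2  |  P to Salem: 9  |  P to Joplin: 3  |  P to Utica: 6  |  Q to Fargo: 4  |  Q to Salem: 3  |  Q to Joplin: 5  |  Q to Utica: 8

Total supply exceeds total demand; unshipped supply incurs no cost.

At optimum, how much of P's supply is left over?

Minimum-cost shipments:
  P to Fargo: 10 × 2 = 20
  P to Joplin: 10 × 3 = 30
  P to Utica: 50 × 6 = 300
  Q to Salem: 30 × 3 = 90
Total cost = 440.
P ships 70 of its 80, leaving 10.

10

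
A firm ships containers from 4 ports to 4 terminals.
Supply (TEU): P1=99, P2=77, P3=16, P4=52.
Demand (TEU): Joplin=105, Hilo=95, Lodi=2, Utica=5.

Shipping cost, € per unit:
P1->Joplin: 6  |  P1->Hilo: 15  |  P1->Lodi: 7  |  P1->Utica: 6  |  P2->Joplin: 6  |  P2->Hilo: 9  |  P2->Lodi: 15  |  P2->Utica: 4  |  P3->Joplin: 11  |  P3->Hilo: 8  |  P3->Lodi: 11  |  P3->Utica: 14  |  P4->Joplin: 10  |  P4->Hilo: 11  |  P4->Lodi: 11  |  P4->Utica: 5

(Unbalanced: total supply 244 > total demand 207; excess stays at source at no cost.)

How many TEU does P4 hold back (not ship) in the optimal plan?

Minimum-cost shipments:
  P1->Joplin: 97 × €6 = €582
  P1->Lodi: 2 × €7 = €14
  P2->Joplin: 8 × €6 = €48
  P2->Hilo: 69 × €9 = €621
  P3->Hilo: 16 × €8 = €128
  P4->Hilo: 10 × €11 = €110
  P4->Utica: 5 × €5 = €25
Total cost = €1528.
P4 ships 15 of its 52, leaving 37.

37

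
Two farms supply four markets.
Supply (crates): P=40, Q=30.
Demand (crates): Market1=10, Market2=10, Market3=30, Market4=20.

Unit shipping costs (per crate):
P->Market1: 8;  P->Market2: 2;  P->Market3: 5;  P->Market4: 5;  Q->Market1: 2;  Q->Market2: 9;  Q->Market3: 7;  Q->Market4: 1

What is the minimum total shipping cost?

One minimum-cost allocation:
  P to Market2: 10 × 2 = 20
  P to Market3: 30 × 5 = 150
  Q to Market1: 10 × 2 = 20
  Q to Market4: 20 × 1 = 20
Total = 20 + 150 + 20 + 20 = 210.

210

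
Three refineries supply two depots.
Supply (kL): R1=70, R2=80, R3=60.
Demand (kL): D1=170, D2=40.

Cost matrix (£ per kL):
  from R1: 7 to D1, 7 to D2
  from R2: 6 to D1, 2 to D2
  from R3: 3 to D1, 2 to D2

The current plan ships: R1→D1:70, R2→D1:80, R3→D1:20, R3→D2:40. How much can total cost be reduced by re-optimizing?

Current plan cost = 70·7 + 80·6 + 20·3 + 40·2 = £1110.
Optimal plan:
  R1→D1: 70 kL
  R2→D1: 40 kL
  R2→D2: 40 kL
  R3→D1: 60 kL
Optimal cost = £990.
Saving = 1110 − 990 = £120.

120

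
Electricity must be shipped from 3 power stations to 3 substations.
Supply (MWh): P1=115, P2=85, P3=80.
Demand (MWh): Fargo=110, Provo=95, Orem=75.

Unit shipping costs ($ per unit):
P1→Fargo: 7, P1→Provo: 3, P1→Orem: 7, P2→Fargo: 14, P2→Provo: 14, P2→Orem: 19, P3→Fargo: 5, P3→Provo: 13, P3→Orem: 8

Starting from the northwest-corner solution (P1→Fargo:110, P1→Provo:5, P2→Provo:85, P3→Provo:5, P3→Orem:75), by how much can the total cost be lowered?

Current plan cost = 110·7 + 5·3 + 85·14 + 5·13 + 75·8 = $2640.
Optimal plan:
  P1->Provo: 95 × $3 = $285
  P1->Orem: 20 × $7 = $140
  P2->Fargo: 85 × $14 = $1190
  P3->Fargo: 25 × $5 = $125
  P3->Orem: 55 × $8 = $440
Optimal cost = $2180.
Saving = 2640 − 2180 = $460.

460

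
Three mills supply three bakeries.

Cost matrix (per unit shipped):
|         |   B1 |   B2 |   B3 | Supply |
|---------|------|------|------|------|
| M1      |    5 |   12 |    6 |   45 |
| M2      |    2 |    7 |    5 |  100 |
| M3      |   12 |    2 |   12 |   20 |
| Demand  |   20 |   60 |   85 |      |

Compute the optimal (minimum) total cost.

830

An optimal shipping plan:
  M1 to B3: 45 × 6 = 270
  M2 to B1: 20 × 2 = 40
  M2 to B2: 40 × 7 = 280
  M2 to B3: 40 × 5 = 200
  M3 to B2: 20 × 2 = 40
Total = 270 + 40 + 280 + 200 + 40 = 830.
(Supply check: M1 ships 45; M2 ships 100; M3 ships 20.)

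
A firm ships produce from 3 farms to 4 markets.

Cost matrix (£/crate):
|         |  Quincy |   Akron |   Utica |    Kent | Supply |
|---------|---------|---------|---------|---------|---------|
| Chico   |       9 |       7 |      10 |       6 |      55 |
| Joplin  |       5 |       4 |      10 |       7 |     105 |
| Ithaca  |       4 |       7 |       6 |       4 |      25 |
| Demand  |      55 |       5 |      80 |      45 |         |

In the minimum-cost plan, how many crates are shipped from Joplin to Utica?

45

Optimal shipments:
  Chico to Utica: 10 × £10 = £100
  Chico to Kent: 45 × £6 = £270
  Joplin to Quincy: 55 × £5 = £275
  Joplin to Akron: 5 × £4 = £20
  Joplin to Utica: 45 × £10 = £450
  Ithaca to Utica: 25 × £6 = £150
Total cost = £1265.
So Joplin→Utica carries 45 crates.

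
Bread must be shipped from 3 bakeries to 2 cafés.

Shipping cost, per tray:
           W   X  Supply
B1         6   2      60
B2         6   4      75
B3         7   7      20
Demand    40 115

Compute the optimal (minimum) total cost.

One minimum-cost allocation:
  B1 to X: 60 trays
  B2 to W: 20 trays
  B2 to X: 55 trays
  B3 to W: 20 trays
Total cost = 600.

600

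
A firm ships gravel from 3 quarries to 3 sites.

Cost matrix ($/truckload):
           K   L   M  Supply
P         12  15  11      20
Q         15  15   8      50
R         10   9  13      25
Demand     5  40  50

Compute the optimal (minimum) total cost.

910

One minimum-cost allocation:
  P->K: 5 × $12 = $60
  P->L: 15 × $15 = $225
  Q->M: 50 × $8 = $400
  R->L: 25 × $9 = $225
Total = 60 + 225 + 400 + 225 = $910.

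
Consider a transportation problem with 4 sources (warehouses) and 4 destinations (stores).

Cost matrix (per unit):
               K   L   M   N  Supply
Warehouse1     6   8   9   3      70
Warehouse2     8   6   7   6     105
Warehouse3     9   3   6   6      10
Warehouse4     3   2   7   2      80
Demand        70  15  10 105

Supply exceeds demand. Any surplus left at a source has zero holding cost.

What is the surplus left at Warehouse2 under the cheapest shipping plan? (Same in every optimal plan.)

65

Minimum-cost shipments:
  Warehouse1→N: 70 × 3 = 210
  Warehouse2→L: 5 × 6 = 30
  Warehouse2→M: 10 × 7 = 70
  Warehouse2→N: 25 × 6 = 150
  Warehouse3→L: 10 × 3 = 30
  Warehouse4→K: 70 × 3 = 210
  Warehouse4→N: 10 × 2 = 20
Total cost = 720.
Warehouse2 ships 40 of its 105, leaving 65.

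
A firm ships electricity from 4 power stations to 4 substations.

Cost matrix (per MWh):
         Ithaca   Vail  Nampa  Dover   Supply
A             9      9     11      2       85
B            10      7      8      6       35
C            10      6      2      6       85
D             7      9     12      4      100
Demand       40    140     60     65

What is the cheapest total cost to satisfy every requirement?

1645

One minimum-cost allocation:
  A–Vail: 20 × 9 = 180
  A–Dover: 65 × 2 = 130
  B–Vail: 35 × 7 = 245
  C–Vail: 25 × 6 = 150
  C–Nampa: 60 × 2 = 120
  D–Ithaca: 40 × 7 = 280
  D–Vail: 60 × 9 = 540
Total = 180 + 130 + 245 + 150 + 120 + 280 + 540 = 1645.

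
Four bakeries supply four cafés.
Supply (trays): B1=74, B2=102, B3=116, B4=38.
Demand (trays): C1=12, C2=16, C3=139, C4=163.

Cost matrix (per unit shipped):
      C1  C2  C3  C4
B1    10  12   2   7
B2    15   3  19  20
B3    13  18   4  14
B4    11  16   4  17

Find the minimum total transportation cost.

One minimum-cost allocation:
  B1→C4: 74 × 7 = 518
  B2→C1: 12 × 15 = 180
  B2→C2: 16 × 3 = 48
  B2→C4: 74 × 20 = 1480
  B3→C3: 101 × 4 = 404
  B3→C4: 15 × 14 = 210
  B4→C3: 38 × 4 = 152
Total = 518 + 180 + 48 + 1480 + 404 + 210 + 152 = 2992.

2992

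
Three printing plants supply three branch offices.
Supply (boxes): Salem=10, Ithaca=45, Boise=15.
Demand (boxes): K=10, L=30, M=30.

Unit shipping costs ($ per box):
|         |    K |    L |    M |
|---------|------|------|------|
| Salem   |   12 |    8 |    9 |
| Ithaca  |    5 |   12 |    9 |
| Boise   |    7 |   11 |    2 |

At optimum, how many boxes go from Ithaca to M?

Optimal shipments:
  Salem→L: 10 × $8 = $80
  Ithaca→K: 10 × $5 = $50
  Ithaca→L: 20 × $12 = $240
  Ithaca→M: 15 × $9 = $135
  Boise→M: 15 × $2 = $30
Total cost = $535.
So Ithaca→M carries 15 boxes.

15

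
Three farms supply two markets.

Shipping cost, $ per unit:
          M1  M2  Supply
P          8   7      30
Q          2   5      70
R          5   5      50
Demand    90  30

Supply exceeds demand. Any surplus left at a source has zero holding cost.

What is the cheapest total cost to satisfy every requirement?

390

An optimal shipping plan:
  Q to M1: 70 × $2 = $140
  R to M1: 20 × $5 = $100
  R to M2: 30 × $5 = $150
Total = 140 + 100 + 150 = $390.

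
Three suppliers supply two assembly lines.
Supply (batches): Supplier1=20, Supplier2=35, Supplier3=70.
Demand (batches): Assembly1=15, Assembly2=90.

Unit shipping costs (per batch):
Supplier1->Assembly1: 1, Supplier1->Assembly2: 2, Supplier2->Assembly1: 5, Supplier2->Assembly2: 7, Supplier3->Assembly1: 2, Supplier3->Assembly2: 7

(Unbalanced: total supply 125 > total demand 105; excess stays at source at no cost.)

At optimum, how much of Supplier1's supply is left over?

0

Minimum-cost shipments:
  Supplier1→Assembly2: 20 × 2 = 40
  Supplier2→Assembly2: 15 × 7 = 105
  Supplier3→Assembly1: 15 × 2 = 30
  Supplier3→Assembly2: 55 × 7 = 385
Total cost = 560.
Supplier1 ships 20 of its 20, leaving 0.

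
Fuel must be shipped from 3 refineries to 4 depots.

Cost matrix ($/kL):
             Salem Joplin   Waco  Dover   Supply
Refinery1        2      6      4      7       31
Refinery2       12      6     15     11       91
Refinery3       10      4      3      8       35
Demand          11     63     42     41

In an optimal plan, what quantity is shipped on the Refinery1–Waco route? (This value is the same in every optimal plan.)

Optimal shipments:
  Refinery1->Salem: 11 × $2 = $22
  Refinery1->Waco: 7 × $4 = $28
  Refinery1->Dover: 13 × $7 = $91
  Refinery2->Joplin: 63 × $6 = $378
  Refinery2->Dover: 28 × $11 = $308
  Refinery3->Waco: 35 × $3 = $105
Total cost = $932.
So Refinery1→Waco carries 7 kL.

7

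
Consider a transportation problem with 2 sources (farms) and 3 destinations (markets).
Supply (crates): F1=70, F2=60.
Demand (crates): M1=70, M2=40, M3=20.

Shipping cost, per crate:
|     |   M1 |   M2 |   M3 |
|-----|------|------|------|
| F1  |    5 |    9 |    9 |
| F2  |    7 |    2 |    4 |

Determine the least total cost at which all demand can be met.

An optimal shipping plan:
  F1 to M1: 70 × 5 = 350
  F2 to M2: 40 × 2 = 80
  F2 to M3: 20 × 4 = 80
Total = 350 + 80 + 80 = 510.
(Supply check: F1 ships 70; F2 ships 60.)

510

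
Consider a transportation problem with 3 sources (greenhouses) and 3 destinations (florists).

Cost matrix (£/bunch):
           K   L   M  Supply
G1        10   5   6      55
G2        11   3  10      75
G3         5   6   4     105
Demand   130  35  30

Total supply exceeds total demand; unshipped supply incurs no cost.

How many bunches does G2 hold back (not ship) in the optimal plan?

An optimal plan:
  G1–K: 25 × £10 = £250
  G1–M: 30 × £6 = £180
  G2–L: 35 × £3 = £105
  G3–K: 105 × £5 = £525
Total cost = £1060.
G2 ships 35 of its 75, leaving 40.

40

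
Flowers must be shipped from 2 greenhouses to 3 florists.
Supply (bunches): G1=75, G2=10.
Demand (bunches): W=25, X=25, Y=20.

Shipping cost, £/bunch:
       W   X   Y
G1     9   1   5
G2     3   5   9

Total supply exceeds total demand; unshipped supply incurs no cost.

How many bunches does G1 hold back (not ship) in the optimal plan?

15

Minimum-cost shipments:
  G1→W: 15 × £9 = £135
  G1→X: 25 × £1 = £25
  G1→Y: 20 × £5 = £100
  G2→W: 10 × £3 = £30
Total cost = £290.
G1 ships 60 of its 75, leaving 15.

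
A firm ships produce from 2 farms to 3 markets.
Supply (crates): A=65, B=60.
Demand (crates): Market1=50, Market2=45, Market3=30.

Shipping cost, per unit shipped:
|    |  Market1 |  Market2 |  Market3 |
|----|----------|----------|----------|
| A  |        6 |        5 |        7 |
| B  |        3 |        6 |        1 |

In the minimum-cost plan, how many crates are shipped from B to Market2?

0

Optimal shipments:
  A->Market1: 20 × 6 = 120
  A->Market2: 45 × 5 = 225
  B->Market1: 30 × 3 = 90
  B->Market3: 30 × 1 = 30
Total cost = 465.
The route B→Market2 is not used.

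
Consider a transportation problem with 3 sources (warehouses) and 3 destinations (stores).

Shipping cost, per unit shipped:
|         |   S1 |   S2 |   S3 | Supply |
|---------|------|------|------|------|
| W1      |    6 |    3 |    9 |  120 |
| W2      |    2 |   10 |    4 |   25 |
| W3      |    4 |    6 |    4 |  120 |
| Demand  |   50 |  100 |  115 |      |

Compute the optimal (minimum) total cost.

A cheapest plan:
  W1->S1: 20 × 6 = 120
  W1->S2: 100 × 3 = 300
  W2->S1: 25 × 2 = 50
  W3->S1: 5 × 4 = 20
  W3->S3: 115 × 4 = 460
Total = 120 + 300 + 50 + 20 + 460 = 950.

950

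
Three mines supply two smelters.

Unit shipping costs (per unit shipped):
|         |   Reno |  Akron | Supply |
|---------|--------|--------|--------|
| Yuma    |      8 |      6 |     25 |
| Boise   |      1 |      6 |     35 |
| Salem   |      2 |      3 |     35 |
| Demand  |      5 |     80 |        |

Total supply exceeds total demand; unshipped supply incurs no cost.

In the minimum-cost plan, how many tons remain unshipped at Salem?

Minimum-cost shipments:
  Yuma→Akron: 25 × 6 = 150
  Boise→Reno: 5 × 1 = 5
  Boise→Akron: 20 × 6 = 120
  Salem→Akron: 35 × 3 = 105
Total cost = 380.
Salem ships 35 of its 35, leaving 0.

0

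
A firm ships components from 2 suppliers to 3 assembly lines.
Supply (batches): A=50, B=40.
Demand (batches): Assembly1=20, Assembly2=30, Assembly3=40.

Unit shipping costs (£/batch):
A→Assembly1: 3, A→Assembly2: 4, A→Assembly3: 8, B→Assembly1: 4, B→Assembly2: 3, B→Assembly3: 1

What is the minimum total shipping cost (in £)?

One minimum-cost allocation:
  A->Assembly1: 20 × £3 = £60
  A->Assembly2: 30 × £4 = £120
  B->Assembly3: 40 × £1 = £40
Total = 60 + 120 + 40 = £220.

220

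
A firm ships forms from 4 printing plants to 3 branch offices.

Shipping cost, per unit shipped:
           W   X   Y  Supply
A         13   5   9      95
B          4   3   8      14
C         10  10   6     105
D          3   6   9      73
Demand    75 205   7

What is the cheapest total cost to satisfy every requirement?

1758

An optimal shipping plan:
  A–X: 95 boxes
  B–X: 14 boxes
  C–W: 2 boxes
  C–X: 96 boxes
  C–Y: 7 boxes
  D–W: 73 boxes
Total cost = 1758.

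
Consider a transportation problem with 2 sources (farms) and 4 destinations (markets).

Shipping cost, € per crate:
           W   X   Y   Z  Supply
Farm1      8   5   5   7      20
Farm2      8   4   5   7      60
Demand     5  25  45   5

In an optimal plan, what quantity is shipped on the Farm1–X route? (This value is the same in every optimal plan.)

0

Solving gives:
  Farm1→Y: 20 × €5 = €100
  Farm2→W: 5 × €8 = €40
  Farm2→X: 25 × €4 = €100
  Farm2→Y: 25 × €5 = €125
  Farm2→Z: 5 × €7 = €35
Total cost = €400.
The route Farm1→X is not used.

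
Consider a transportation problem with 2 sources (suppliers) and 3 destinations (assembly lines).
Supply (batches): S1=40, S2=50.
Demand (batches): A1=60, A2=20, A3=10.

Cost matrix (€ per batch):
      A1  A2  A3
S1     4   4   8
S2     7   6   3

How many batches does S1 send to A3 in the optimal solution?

The minimum-cost plan:
  S1->A1: 40 × €4 = €160
  S2->A1: 20 × €7 = €140
  S2->A2: 20 × €6 = €120
  S2->A3: 10 × €3 = €30
Total cost = €450.
The route S1→A3 is not used.

0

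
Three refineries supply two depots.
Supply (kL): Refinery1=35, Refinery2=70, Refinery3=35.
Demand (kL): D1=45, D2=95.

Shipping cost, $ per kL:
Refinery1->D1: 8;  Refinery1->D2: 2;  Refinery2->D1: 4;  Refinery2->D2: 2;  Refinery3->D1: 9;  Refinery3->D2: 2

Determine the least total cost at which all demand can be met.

One minimum-cost allocation:
  Refinery1->D2: 35 × $2 = $70
  Refinery2->D1: 45 × $4 = $180
  Refinery2->D2: 25 × $2 = $50
  Refinery3->D2: 35 × $2 = $70
Total = 70 + 180 + 50 + 70 = $370.

370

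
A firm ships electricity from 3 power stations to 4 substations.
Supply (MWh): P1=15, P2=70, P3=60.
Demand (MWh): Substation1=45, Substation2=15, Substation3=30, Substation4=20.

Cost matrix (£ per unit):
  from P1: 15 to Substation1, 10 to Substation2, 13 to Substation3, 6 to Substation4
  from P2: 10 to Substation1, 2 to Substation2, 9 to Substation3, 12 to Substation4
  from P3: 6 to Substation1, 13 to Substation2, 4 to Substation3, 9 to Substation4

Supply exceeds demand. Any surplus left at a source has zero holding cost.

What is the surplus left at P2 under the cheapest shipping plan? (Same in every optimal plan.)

Minimum-cost shipments:
  P1 to Substation4: 15 × £6 = £90
  P2 to Substation1: 15 × £10 = £150
  P2 to Substation2: 15 × £2 = £30
  P2 to Substation4: 5 × £12 = £60
  P3 to Substation1: 30 × £6 = £180
  P3 to Substation3: 30 × £4 = £120
Total cost = £630.
P2 ships 35 of its 70, leaving 35.

35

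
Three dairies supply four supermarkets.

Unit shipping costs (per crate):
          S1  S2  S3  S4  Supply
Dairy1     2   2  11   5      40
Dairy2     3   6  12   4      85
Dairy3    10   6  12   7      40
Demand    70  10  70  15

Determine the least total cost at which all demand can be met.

An optimal shipping plan:
  Dairy1 to S1: 30 × 2 = 60
  Dairy1 to S2: 10 × 2 = 20
  Dairy2 to S1: 40 × 3 = 120
  Dairy2 to S3: 30 × 12 = 360
  Dairy2 to S4: 15 × 4 = 60
  Dairy3 to S3: 40 × 12 = 480
Total = 60 + 20 + 120 + 360 + 60 + 480 = 1100.

1100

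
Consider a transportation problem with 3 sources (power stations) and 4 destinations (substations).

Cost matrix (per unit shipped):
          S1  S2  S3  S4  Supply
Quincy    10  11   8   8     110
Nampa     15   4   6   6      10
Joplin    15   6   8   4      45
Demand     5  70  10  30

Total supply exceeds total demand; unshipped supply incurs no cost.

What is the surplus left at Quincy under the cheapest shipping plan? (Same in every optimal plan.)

50

Minimum-cost shipments:
  Quincy->S1: 5 MWh
  Quincy->S2: 15 MWh
  Quincy->S3: 10 MWh
  Quincy->S4: 30 MWh
  Nampa->S2: 10 MWh
  Joplin->S2: 45 MWh
Total cost = 845.
Quincy ships 60 of its 110, leaving 50.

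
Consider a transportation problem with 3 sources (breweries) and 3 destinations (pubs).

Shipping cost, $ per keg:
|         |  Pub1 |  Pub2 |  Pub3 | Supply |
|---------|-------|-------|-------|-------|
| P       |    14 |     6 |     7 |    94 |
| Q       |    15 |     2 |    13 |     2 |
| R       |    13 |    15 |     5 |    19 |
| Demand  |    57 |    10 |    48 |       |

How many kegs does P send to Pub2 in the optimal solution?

Solving gives:
  P->Pub1: 57 × $14 = $798
  P->Pub2: 8 × $6 = $48
  P->Pub3: 29 × $7 = $203
  Q->Pub2: 2 × $2 = $4
  R->Pub3: 19 × $5 = $95
Total cost = $1148.
So P→Pub2 carries 8 kegs.

8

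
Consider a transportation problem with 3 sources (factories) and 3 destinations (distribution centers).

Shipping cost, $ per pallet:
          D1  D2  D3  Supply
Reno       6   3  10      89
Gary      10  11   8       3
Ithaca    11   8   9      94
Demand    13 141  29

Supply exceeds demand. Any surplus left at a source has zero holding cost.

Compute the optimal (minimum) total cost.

An optimal shipping plan:
  Reno–D2: 89 pallets
  Gary–D1: 3 pallets
  Ithaca–D1: 10 pallets
  Ithaca–D2: 52 pallets
  Ithaca–D3: 29 pallets
Total cost = $1084.

1084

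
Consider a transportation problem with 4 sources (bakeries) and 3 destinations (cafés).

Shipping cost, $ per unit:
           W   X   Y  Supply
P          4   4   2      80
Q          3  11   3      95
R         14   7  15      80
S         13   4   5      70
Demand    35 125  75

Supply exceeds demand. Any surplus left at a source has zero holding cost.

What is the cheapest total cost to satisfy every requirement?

An optimal shipping plan:
  P–X: 55 × $4 = $220
  P–Y: 25 × $2 = $50
  Q–W: 35 × $3 = $105
  Q–Y: 50 × $3 = $150
  S–X: 70 × $4 = $280
Total = 220 + 50 + 105 + 150 + 280 = $805.
(Supply check: P ships 80; Q ships 85; R ships 0; S ships 70.)

805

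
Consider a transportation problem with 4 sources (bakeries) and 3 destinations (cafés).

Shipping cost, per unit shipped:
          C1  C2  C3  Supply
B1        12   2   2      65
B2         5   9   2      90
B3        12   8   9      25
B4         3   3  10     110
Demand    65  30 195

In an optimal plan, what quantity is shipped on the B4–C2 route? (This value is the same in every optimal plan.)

30

The minimum-cost plan:
  B1–C3: 65 trays
  B2–C3: 90 trays
  B3–C3: 25 trays
  B4–C1: 65 trays
  B4–C2: 30 trays
  B4–C3: 15 trays
Total cost = 970.
So B4→C2 carries 30 trays.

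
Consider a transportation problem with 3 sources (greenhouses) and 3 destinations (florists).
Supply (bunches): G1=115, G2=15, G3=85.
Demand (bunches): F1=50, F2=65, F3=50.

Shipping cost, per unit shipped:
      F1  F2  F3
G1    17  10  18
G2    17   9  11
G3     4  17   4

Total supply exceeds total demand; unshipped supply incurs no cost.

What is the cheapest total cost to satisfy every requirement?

1155

A cheapest plan:
  G1->F2: 65 bunches
  G2->F3: 15 bunches
  G3->F1: 50 bunches
  G3->F3: 35 bunches
Total cost = 1155.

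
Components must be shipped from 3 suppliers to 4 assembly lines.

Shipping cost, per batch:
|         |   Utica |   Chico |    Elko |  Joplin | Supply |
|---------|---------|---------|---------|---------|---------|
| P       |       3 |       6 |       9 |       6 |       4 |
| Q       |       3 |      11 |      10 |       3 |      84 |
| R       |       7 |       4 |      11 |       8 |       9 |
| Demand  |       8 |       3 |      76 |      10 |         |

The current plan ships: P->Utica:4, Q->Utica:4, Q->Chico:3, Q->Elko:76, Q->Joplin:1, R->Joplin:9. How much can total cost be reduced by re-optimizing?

Current plan cost = 4·3 + 4·3 + 3·11 + 76·10 + 1·3 + 9·8 = 892.
Optimal plan:
  P–Elko: 4 × 9 = 36
  Q–Utica: 8 × 3 = 24
  Q–Elko: 66 × 10 = 660
  Q–Joplin: 10 × 3 = 30
  R–Chico: 3 × 4 = 12
  R–Elko: 6 × 11 = 66
Optimal cost = 828.
Saving = 892 − 828 = 64.

64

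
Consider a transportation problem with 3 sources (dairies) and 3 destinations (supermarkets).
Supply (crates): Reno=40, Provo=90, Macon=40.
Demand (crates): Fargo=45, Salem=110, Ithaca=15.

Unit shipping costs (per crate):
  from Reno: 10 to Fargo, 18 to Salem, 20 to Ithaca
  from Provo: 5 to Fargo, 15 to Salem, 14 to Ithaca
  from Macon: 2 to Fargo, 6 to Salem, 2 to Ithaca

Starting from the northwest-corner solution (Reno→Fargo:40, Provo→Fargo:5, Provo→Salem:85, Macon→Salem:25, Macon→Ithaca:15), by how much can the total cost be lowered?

Current plan cost = 40·10 + 5·5 + 85·15 + 25·6 + 15·2 = 1880.
Optimal plan:
  Reno–Salem: 40 × 18 = 720
  Provo–Fargo: 45 × 5 = 225
  Provo–Salem: 45 × 15 = 675
  Macon–Salem: 25 × 6 = 150
  Macon–Ithaca: 15 × 2 = 30
Optimal cost = 1800.
Saving = 1880 − 1800 = 80.

80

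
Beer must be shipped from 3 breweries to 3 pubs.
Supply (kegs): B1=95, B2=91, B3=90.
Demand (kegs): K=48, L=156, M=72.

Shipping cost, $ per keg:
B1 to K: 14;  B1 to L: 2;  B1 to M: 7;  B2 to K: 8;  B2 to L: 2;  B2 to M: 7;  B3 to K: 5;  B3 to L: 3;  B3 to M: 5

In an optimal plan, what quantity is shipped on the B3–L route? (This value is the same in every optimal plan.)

0

Solving gives:
  B1->L: 65 kegs
  B1->M: 30 kegs
  B2->L: 91 kegs
  B3->K: 48 kegs
  B3->M: 42 kegs
Total cost = $972.
The route B3→L is not used.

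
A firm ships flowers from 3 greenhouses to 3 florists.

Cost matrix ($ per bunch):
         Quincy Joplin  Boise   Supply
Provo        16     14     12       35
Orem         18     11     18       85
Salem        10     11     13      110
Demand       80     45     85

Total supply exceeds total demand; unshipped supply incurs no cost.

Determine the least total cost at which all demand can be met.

Optimal allocation:
  Provo to Boise: 35 × $12 = $420
  Orem to Joplin: 45 × $11 = $495
  Orem to Boise: 20 × $18 = $360
  Salem to Quincy: 80 × $10 = $800
  Salem to Boise: 30 × $13 = $390
Total = 420 + 495 + 360 + 800 + 390 = $2465.

2465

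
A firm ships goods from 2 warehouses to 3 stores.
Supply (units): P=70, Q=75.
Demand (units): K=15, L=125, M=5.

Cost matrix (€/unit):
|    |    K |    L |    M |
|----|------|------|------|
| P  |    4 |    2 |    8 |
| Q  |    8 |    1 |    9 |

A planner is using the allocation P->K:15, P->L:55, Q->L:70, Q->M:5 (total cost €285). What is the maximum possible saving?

Current plan cost = 15·4 + 55·2 + 70·1 + 5·9 = €285.
Optimal plan:
  P->K: 15 units
  P->L: 50 units
  P->M: 5 units
  Q->L: 75 units
Optimal cost = €275.
Saving = 285 − 275 = €10.

10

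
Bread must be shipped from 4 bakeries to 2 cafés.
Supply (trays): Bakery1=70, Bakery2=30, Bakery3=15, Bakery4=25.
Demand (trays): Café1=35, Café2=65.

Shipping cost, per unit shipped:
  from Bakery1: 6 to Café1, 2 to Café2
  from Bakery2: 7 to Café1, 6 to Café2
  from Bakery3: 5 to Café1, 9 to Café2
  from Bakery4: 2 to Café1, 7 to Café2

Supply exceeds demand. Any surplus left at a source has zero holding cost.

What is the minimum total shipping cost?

230

Optimal allocation:
  Bakery1 to Café2: 65 trays
  Bakery3 to Café1: 10 trays
  Bakery4 to Café1: 25 trays
Total cost = 230.
(Supply check: Bakery1 ships 65; Bakery2 ships 0; Bakery3 ships 10; Bakery4 ships 25.)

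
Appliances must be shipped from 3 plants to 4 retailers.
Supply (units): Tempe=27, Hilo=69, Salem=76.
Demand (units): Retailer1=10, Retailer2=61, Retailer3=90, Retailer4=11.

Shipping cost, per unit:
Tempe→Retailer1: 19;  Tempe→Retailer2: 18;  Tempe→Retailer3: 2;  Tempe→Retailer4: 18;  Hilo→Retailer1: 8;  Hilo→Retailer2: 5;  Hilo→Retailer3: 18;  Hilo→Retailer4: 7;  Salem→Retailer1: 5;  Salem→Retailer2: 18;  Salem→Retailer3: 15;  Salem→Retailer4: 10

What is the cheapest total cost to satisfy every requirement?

1440

Optimal allocation:
  Tempe->Retailer3: 27 × 2 = 54
  Hilo->Retailer2: 61 × 5 = 305
  Hilo->Retailer4: 8 × 7 = 56
  Salem->Retailer1: 10 × 5 = 50
  Salem->Retailer3: 63 × 15 = 945
  Salem->Retailer4: 3 × 10 = 30
Total = 54 + 305 + 56 + 50 + 945 + 30 = 1440.
(Supply check: Tempe ships 27; Hilo ships 69; Salem ships 76.)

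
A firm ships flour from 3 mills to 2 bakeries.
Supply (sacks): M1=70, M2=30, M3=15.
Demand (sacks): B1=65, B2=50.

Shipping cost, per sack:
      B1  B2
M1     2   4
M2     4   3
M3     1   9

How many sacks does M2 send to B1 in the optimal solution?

Solving gives:
  M1→B1: 50 × 2 = 100
  M1→B2: 20 × 4 = 80
  M2→B2: 30 × 3 = 90
  M3→B1: 15 × 1 = 15
Total cost = 285.
The route M2→B1 is not used.

0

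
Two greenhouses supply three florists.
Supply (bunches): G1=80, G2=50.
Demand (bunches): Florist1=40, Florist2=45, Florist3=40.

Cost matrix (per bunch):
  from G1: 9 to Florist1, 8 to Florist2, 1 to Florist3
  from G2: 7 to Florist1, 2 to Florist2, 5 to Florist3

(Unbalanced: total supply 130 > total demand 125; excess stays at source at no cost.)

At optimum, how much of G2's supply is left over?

Minimum-cost shipments:
  G1->Florist1: 35 × 9 = 315
  G1->Florist3: 40 × 1 = 40
  G2->Florist1: 5 × 7 = 35
  G2->Florist2: 45 × 2 = 90
Total cost = 480.
G2 ships 50 of its 50, leaving 0.

0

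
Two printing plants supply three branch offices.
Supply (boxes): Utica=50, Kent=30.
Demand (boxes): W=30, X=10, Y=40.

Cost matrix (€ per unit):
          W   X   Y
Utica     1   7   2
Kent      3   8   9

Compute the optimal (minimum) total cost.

Optimal allocation:
  Utica->W: 10 × €1 = €10
  Utica->Y: 40 × €2 = €80
  Kent->W: 20 × €3 = €60
  Kent->X: 10 × €8 = €80
Total = 10 + 80 + 60 + 80 = €230.

230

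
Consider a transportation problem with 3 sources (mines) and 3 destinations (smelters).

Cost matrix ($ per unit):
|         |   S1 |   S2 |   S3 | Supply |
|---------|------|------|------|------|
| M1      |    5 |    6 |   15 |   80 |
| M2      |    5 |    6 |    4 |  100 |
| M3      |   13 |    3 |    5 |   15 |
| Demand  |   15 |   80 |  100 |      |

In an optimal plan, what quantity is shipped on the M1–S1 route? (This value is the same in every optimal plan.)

The minimum-cost plan:
  M1–S1: 15 × $5 = $75
  M1–S2: 65 × $6 = $390
  M2–S3: 100 × $4 = $400
  M3–S2: 15 × $3 = $45
Total cost = $910.
So M1→S1 carries 15 tons.

15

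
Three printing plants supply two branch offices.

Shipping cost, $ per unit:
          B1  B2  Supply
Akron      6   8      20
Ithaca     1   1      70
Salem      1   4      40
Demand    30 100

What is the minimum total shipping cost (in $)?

300

One minimum-cost allocation:
  Akron to B2: 20 × $8 = $160
  Ithaca to B2: 70 × $1 = $70
  Salem to B1: 30 × $1 = $30
  Salem to B2: 10 × $4 = $40
Total = 160 + 70 + 30 + 40 = $300.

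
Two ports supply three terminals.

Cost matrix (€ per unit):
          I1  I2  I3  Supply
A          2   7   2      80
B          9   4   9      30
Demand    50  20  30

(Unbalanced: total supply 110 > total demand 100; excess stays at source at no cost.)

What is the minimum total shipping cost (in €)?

240

An optimal shipping plan:
  A→I1: 50 × €2 = €100
  A→I3: 30 × €2 = €60
  B→I2: 20 × €4 = €80
Total = 100 + 60 + 80 = €240.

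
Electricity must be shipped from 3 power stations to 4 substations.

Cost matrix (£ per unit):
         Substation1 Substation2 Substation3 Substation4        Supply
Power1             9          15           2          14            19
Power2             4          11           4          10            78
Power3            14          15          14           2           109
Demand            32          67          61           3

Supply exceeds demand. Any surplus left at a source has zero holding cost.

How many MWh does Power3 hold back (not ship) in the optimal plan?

Minimum-cost shipments:
  Power1→Substation3: 19 × £2 = £38
  Power2→Substation1: 32 × £4 = £128
  Power2→Substation2: 4 × £11 = £44
  Power2→Substation3: 42 × £4 = £168
  Power3→Substation2: 63 × £15 = £945
  Power3→Substation4: 3 × £2 = £6
Total cost = £1329.
Power3 ships 66 of its 109, leaving 43.

43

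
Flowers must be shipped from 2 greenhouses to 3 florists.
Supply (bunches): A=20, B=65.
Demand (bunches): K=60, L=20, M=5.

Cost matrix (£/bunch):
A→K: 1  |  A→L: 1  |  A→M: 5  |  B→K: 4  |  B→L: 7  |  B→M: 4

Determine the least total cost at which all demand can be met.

One minimum-cost allocation:
  A–L: 20 × £1 = £20
  B–K: 60 × £4 = £240
  B–M: 5 × £4 = £20
Total = 20 + 240 + 20 = £280.

280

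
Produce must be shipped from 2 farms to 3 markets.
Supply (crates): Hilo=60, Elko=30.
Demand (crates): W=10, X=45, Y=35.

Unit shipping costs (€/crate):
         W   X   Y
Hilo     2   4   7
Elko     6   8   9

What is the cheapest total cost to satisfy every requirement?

505

One minimum-cost allocation:
  Hilo to W: 10 × €2 = €20
  Hilo to X: 45 × €4 = €180
  Hilo to Y: 5 × €7 = €35
  Elko to Y: 30 × €9 = €270
Total = 20 + 180 + 35 + 270 = €505.
(Supply check: Hilo ships 60; Elko ships 30.)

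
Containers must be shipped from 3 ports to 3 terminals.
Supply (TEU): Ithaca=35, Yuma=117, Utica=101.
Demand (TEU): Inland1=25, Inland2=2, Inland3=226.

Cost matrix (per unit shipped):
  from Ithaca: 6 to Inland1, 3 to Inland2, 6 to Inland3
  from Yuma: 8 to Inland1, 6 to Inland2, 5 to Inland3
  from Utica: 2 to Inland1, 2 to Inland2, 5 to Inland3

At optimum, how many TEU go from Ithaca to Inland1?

Solving gives:
  Ithaca to Inland3: 35 × 6 = 210
  Yuma to Inland3: 117 × 5 = 585
  Utica to Inland1: 25 × 2 = 50
  Utica to Inland2: 2 × 2 = 4
  Utica to Inland3: 74 × 5 = 370
Total cost = 1219.
The route Ithaca→Inland1 is not used.

0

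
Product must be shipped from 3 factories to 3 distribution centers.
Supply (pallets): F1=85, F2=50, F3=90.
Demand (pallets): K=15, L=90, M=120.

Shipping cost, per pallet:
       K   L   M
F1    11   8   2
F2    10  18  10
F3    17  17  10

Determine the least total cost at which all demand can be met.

A cheapest plan:
  F1–L: 85 × 8 = 680
  F2–K: 15 × 10 = 150
  F2–M: 35 × 10 = 350
  F3–L: 5 × 17 = 85
  F3–M: 85 × 10 = 850
Total = 680 + 150 + 350 + 85 + 850 = 2115.

2115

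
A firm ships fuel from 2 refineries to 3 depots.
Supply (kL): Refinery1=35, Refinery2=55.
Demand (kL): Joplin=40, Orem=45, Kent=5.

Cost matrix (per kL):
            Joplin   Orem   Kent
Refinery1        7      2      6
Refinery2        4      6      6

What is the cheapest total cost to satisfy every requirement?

320

Optimal allocation:
  Refinery1→Orem: 35 × 2 = 70
  Refinery2→Joplin: 40 × 4 = 160
  Refinery2→Orem: 10 × 6 = 60
  Refinery2→Kent: 5 × 6 = 30
Total = 70 + 160 + 60 + 30 = 320.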